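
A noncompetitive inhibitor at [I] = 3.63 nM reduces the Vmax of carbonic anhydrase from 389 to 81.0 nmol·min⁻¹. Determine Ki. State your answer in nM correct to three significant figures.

Noncompetitive: Vmax,app = Vmax/α with α = 1 + [I]/Ki.
α = Vmax/Vmax,app = 389/81.0 = 4.802.
Ki = [I]/(α − 1) = 3.63/3.802 = 0.955 nM.

0.955 nM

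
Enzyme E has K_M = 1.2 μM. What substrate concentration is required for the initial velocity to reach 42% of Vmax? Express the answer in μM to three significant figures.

v/Vmax = [S]/(Km+[S]) = 0.42, so [S] = Km·0.42/(1 − 0.42) = 1.2 × 0.7241.
[S] = 0.869 μM.

0.869 μM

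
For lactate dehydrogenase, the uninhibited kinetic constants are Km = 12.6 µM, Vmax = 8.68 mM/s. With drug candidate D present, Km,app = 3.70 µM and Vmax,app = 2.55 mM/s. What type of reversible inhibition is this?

Both Km and Vmax decrease by the same factor (~3.41-fold) — characteristic of uncompetitive inhibition.

uncompetitive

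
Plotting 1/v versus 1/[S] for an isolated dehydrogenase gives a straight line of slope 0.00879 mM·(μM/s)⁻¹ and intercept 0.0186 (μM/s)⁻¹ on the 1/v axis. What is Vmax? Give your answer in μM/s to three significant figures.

53.8 μM/s

The y-intercept of a Lineweaver–Burk plot equals 1/Vmax, so Vmax = 1/0.0186 = 53.8 μM/s.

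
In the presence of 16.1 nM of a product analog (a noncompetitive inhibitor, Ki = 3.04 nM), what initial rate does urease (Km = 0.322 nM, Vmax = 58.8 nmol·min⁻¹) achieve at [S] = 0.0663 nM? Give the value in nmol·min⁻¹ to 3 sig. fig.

α = 1 + [I]/Ki = 1 + 16.1/3.04 = 6.296.
For a noncompetitive inhibitor, Vmax is reduced to Vmax/α while Km is unchanged: Km,app = 0.322 nM, Vmax,app = 9.34 nmol·min⁻¹.
v = Vmax,app·[S]/(Km,app + [S]) = 9.34 × 0.0663/(0.322 + 0.0663) = 1.59 nmol·min⁻¹.

1.59 nmol·min⁻¹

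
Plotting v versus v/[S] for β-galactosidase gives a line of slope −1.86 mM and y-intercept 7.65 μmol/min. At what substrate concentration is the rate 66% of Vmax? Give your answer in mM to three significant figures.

The Eadie–Hofstee slope gives Km = 1.86 mM (slope = −Km).
v/Vmax = [S]/(Km+[S]) = 0.66 ⇒ [S] = Km·0.66/(1−0.66) = 1.86 × 1.941 = 3.61 mM.

3.61 mM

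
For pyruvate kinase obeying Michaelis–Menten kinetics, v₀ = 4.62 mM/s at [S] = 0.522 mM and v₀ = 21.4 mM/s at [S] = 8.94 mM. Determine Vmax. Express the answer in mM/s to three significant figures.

27.6 mM/s

In reciprocal form, 1/v = (Km/Vmax)·(1/[S]) + 1/Vmax. The two points give (1/[S], 1/v) = (1.916, 0.2165) and (0.1119, 0.04673).
Slope = (0.2165 − 0.04673)/(1.916 − 0.1119) = 0.09409; intercept = 0.2165 − 0.09409×1.916 = 0.03620.
Vmax = 1/intercept = 27.6 mM/s; Km = slope × Vmax = 0.09409 × 27.6 = 2.60 mM.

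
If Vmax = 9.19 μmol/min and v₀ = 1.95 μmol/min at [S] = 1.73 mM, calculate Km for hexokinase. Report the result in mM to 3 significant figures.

6.42 mM

From v = Vmax[S]/(Km+[S]), Km = [S](Vmax − v)/v.
Km = 1.73 × (9.19 − 1.95) / 1.95 = 12.53/1.95 = 6.42 mM.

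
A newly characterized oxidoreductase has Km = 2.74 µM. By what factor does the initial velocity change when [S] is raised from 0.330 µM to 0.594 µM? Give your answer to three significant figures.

The fractional saturations are [S]/(Km+[S]) = 0.330/3.070 = 0.1075 and 0.594/3.334 = 0.1782.
v₂/v₁ is just their ratio: 0.1782/0.1075 = 1.66.

1.66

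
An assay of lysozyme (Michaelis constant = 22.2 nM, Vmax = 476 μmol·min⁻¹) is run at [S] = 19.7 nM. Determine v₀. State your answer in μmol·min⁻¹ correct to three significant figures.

[S]/(Km+[S]) = 19.7/41.90 = 0.4702, the fractional saturation.
v = 0.4702 × Vmax = 0.4702 × 476 = 224 μmol·min⁻¹.

224 μmol·min⁻¹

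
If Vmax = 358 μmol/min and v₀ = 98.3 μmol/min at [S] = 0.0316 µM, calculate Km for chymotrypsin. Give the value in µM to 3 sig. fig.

From v = Vmax[S]/(Km+[S]), Km = [S](Vmax − v)/v.
Km = 0.0316 × (358 − 98.3) / 98.3 = 8.207/98.3 = 0.0835 µM.

0.0835 µM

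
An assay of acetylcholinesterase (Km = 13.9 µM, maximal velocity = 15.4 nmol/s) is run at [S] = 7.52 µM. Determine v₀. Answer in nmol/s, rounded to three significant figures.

5.41 nmol/s

v = Vmax·[S]/(Km + [S]) = 15.4 × 7.52 / (13.9 + 7.52)
  = 115.8 / 21.42 = 5.41 nmol/s.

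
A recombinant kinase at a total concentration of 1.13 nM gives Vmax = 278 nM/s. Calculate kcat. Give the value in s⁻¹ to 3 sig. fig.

kcat = Vmax/[E]total = 278 nM/s / 1.13 nM = 246 s⁻¹.

246 s⁻¹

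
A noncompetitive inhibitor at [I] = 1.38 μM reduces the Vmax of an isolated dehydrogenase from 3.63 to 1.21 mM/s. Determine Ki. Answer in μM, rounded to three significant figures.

0.690 μM

Noncompetitive: Vmax,app = Vmax/α with α = 1 + [I]/Ki.
α = Vmax/Vmax,app = 3.63/1.21 = 3.000.
Ki = [I]/(α − 1) = 1.38/2.000 = 0.690 μM.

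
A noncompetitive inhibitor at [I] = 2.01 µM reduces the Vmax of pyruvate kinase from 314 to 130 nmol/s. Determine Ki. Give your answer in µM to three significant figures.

1.42 µM

Noncompetitive: Vmax,app = Vmax/α with α = 1 + [I]/Ki.
α = Vmax/Vmax,app = 314/130 = 2.415.
Ki = [I]/(α − 1) = 2.01/1.415 = 1.42 µM.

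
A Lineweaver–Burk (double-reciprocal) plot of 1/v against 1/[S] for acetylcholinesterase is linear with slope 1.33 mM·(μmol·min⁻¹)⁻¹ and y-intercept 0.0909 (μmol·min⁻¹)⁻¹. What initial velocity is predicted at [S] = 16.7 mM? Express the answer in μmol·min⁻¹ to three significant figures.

5.86 μmol·min⁻¹

The y-intercept is 1/Vmax, so Vmax = 1/0.0909 = 11.0 μmol·min⁻¹.
The slope is Km/Vmax, so Km = 1.33 × 11.0 = 14.6 mM.
Then v = 11.0 × 16.7/(14.6 + 16.7) = 5.86 μmol·min⁻¹.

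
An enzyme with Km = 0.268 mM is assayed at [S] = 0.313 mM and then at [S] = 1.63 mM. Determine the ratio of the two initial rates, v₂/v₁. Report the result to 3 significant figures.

1.59

Since Vmax cancels, v₂/v₁ = [S]₂(Km+[S]₁) / [S]₁(Km+[S]₂).
= 1.63×(0.268+0.313) / (0.313×(0.268+1.63)) = 0.9470/0.5941 = 1.59.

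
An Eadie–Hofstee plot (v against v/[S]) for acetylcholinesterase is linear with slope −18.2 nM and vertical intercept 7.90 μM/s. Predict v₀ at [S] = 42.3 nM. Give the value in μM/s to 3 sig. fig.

5.52 μM/s

In the Eadie–Hofstee form v = Vmax − Km·(v/[S]), the slope is −Km and the intercept is Vmax, so Km = 18.2 nM and Vmax = 7.90 μM/s.
v = 7.90 × 42.3/(18.2 + 42.3) = 5.52 μM/s.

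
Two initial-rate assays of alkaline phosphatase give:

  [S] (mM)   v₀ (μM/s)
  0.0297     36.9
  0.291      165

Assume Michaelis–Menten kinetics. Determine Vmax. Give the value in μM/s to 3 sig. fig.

273 μM/s

In reciprocal form, 1/v = (Km/Vmax)·(1/[S]) + 1/Vmax. The two points give (1/[S], 1/v) = (33.67, 0.02710) and (3.436, 0.006061).
Slope = (0.02710 − 0.006061)/(33.67 − 3.436) = 0.0006959; intercept = 0.02710 − 0.0006959×33.67 = 0.003669.
Vmax = 1/intercept = 273 μM/s; Km = slope × Vmax = 0.0006959 × 273 = 0.190 mM.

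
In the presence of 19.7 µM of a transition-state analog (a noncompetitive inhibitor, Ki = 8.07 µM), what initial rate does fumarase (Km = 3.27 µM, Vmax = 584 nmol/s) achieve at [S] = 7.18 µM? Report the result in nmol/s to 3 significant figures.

117 nmol/s

With α = 1 + [I]/Ki = 1 + 19.7/8.07 = 3.441, the noncompetitive rate law is v = (Vmax/α)·[S] / (Km + [S]).
v = (584/3.441)×7.18 / (3.27 + 7.18) = 1219/10.45 = 117 nmol/s.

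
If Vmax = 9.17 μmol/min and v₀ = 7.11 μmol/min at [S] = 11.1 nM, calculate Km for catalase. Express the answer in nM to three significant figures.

3.22 nM

v/Vmax = 7.11/9.17 = 0.7754 = [S]/(Km+[S]).
So Km + [S] = [S]/0.7754 = 14.32 nM, giving Km = 14.32 − 11.1 = 3.22 nM.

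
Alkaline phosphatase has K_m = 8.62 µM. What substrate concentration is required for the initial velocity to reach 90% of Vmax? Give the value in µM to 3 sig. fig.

v/Vmax = [S]/(Km+[S]) = 0.9, so [S] = Km·0.9/(1 − 0.9) = 8.62 × 9.000.
[S] = 77.6 µM.

77.6 µM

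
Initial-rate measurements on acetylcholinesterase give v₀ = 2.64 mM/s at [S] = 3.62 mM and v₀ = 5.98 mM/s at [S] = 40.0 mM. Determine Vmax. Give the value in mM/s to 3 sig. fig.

From v = Vmax[S]/(Km+[S]), each point gives Vmax = v(Km+[S])/[S].
Equating: 2.64(Km+3.62)/3.62 = 5.98(Km+40.0)/40.0.
0.7293·Km + 2.64 = 0.1495·Km + 5.98, so (0.7293 − 0.1495)·Km = 5.98 − 2.64.
Km = 3.340/0.5798 = 5.76 mM; then Vmax = 2.64(5.76+3.62)/3.62 = 6.84 mM/s.

6.84 mM/s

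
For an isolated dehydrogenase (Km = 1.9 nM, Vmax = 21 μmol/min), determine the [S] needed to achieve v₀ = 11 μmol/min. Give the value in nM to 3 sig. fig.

2.09 nM

The required fractional saturation is v/Vmax = 11/21 = 0.5238.
Then [S]/(Km+[S]) = 0.5238 ⇒ [S] = 1.9 × 0.5238/(1 − 0.5238) = 2.09 nM.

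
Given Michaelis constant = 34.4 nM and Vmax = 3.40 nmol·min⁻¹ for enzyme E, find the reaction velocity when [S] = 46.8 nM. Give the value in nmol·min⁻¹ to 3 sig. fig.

[S]/(Km+[S]) = 46.8/81.20 = 0.5764, the fractional saturation.
v = 0.5764 × Vmax = 0.5764 × 3.40 = 1.96 nmol·min⁻¹.

1.96 nmol·min⁻¹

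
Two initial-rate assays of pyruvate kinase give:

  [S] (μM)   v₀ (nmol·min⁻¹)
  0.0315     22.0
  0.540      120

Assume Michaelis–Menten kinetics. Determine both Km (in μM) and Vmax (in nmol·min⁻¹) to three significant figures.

Km = 0.206 μM; Vmax = 166 nmol·min⁻¹

From v = Vmax[S]/(Km+[S]), each point gives Vmax = v(Km+[S])/[S].
Equating: 22.0(Km+0.0315)/0.0315 = 120(Km+0.540)/0.540.
698.4·Km + 22.0 = 222.2·Km + 120, so (698.4 − 222.2)·Km = 120 − 22.0.
Km = 98.00/476.2 = 0.206 μM; then Vmax = 22.0(0.206+0.0315)/0.0315 = 166 nmol·min⁻¹.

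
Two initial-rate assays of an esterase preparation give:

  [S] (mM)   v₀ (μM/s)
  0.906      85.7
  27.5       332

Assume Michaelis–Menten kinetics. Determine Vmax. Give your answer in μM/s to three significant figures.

368 μM/s

In reciprocal form, 1/v = (Km/Vmax)·(1/[S]) + 1/Vmax. The two points give (1/[S], 1/v) = (1.104, 0.01167) and (0.03636, 0.003012).
Slope = (0.01167 − 0.003012)/(1.104 − 0.03636) = 0.008110; intercept = 0.01167 − 0.008110×1.104 = 0.002717.
Vmax = 1/intercept = 368 μM/s; Km = slope × Vmax = 0.008110 × 368 = 2.98 mM.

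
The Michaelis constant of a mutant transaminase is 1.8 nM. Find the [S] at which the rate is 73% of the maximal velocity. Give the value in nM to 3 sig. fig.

v/Vmax = [S]/(Km+[S]) = 0.73, so [S] = Km·0.73/(1 − 0.73) = 1.8 × 2.704.
[S] = 4.87 nM.

4.87 nM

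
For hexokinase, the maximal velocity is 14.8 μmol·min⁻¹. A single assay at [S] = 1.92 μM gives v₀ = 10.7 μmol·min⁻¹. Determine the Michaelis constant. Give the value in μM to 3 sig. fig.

v/Vmax = 10.7/14.8 = 0.7230 = [S]/(Km+[S]).
So Km + [S] = [S]/0.7230 = 2.656 μM, giving Km = 2.656 − 1.92 = 0.736 μM.

0.736 μM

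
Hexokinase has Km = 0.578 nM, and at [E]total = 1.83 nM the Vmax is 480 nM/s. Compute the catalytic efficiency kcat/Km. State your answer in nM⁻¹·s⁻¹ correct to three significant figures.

kcat = Vmax/[E]total = 480/1.83 = 262 s⁻¹.
kcat/Km = 262/0.578 = 454 nM⁻¹·s⁻¹.

454 nM⁻¹·s⁻¹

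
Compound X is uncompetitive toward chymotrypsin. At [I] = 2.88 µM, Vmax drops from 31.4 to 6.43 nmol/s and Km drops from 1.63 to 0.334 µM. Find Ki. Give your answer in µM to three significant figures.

0.742 µM

Uncompetitive: Vmax,app = Vmax/α (and Km,app = Km/α) with α = 1 + [I]/Ki.
α = Vmax/Vmax,app = 31.4/6.43 = 4.883.
Since α = 1 + [I]/Ki, [I]/Ki = 4.883 − 1 = 3.883 and Ki = 2.88/3.883 = 0.742 µM.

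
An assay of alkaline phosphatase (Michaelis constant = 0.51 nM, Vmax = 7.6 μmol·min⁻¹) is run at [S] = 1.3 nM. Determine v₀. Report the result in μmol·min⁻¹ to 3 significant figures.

v = Vmax·[S]/(Km + [S]) = 7.6 × 1.3 / (0.51 + 1.3)
  = 9.880 / 1.810 = 5.46 μmol·min⁻¹.

5.46 μmol·min⁻¹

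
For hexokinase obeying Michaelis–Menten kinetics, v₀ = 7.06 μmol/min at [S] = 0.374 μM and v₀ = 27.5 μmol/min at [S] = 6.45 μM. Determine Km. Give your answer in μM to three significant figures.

From v = Vmax[S]/(Km+[S]), each point gives Vmax = v(Km+[S])/[S].
Equating: 7.06(Km+0.374)/0.374 = 27.5(Km+6.45)/6.45.
18.88·Km + 7.06 = 4.264·Km + 27.5, so (18.88 − 4.264)·Km = 27.5 − 7.06.
Km = 20.44/14.61 = 1.40 μM; then Vmax = 7.06(1.40+0.374)/0.374 = 33.5 μmol/min.

1.40 μM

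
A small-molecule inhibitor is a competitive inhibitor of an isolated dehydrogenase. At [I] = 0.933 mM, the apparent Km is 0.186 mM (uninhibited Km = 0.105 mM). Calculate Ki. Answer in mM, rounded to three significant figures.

1.21 mM

Competitive: Km,app = α·Km with α = 1 + [I]/Ki.
α = Km,app/Km = 0.186/0.105 = 1.771.
Ki = [I]/(α − 1) = 0.933/0.7714 = 1.21 mM.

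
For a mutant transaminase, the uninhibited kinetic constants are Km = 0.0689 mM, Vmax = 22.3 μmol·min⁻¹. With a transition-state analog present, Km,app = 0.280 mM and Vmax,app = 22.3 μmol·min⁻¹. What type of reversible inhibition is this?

competitive

Km increases (0.0689 → 0.280 mM) while Vmax is unchanged — the hallmark of competitive inhibition.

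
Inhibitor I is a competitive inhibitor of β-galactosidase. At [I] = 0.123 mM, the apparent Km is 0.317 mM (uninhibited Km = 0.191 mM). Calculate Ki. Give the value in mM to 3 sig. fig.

Competitive: Km,app = α·Km with α = 1 + [I]/Ki.
α = Km,app/Km = 0.317/0.191 = 1.660.
Ki = [I]/(α − 1) = 0.123/0.6597 = 0.186 mM.

0.186 mM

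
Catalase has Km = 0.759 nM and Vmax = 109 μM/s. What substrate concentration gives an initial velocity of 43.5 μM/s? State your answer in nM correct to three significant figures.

The required fractional saturation is v/Vmax = 43.5/109 = 0.3991.
Then [S]/(Km+[S]) = 0.3991 ⇒ [S] = 0.759 × 0.3991/(1 − 0.3991) = 0.504 nM.

0.504 nM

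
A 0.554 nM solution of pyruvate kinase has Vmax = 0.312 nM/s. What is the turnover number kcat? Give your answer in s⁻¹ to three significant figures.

0.563 s⁻¹

kcat = Vmax/[E]total = 0.312 nM/s / 0.554 nM = 0.563 s⁻¹.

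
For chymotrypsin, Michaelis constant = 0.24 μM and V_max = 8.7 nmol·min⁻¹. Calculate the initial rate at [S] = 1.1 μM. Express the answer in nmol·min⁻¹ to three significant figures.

[S]/(Km+[S]) = 1.1/1.340 = 0.8209, the fractional saturation.
v = 0.8209 × Vmax = 0.8209 × 8.7 = 7.14 nmol·min⁻¹.

7.14 nmol·min⁻¹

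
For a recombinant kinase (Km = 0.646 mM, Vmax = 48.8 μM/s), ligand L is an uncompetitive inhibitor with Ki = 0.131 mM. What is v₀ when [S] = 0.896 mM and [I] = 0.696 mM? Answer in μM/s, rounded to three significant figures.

With α = 1 + [I]/Ki = 1 + 0.696/0.131 = 6.313, the uncompetitive rate law is v = (Vmax/α)·[S] / (Km/α + [S]).
v = (48.8/6.313)×0.896 / (0.646/6.313 + 0.896) = 6.926/0.9983 = 6.94 μM/s.

6.94 μM/s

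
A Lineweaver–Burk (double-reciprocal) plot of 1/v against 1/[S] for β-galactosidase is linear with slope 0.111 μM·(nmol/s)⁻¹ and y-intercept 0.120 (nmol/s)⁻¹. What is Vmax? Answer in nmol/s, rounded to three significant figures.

The y-intercept of a Lineweaver–Burk plot equals 1/Vmax, so Vmax = 1/0.120 = 8.33 nmol/s.

8.33 nmol/s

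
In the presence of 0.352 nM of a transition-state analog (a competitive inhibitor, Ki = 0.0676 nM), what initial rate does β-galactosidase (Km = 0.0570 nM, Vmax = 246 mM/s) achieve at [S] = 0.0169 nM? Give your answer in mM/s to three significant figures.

11.2 mM/s

α = 1 + [I]/Ki = 1 + 0.352/0.0676 = 6.207.
For a competitive inhibitor, Vmax is unchanged and the apparent Km becomes α·Km: Km,app = 0.354 nM, Vmax,app = 246 mM/s.
v = Vmax,app·[S]/(Km,app + [S]) = 246 × 0.0169/(0.354 + 0.0169) = 11.2 mM/s.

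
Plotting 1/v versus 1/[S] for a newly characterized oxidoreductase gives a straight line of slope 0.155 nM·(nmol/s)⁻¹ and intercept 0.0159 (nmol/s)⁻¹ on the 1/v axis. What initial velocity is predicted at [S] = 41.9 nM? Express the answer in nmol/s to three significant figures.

The y-intercept is 1/Vmax, so Vmax = 1/0.0159 = 62.9 nmol/s.
The slope is Km/Vmax, so Km = 0.155 × 62.9 = 9.75 nM.
Then v = 62.9 × 41.9/(9.75 + 41.9) = 51.0 nmol/s.

51.0 nmol/s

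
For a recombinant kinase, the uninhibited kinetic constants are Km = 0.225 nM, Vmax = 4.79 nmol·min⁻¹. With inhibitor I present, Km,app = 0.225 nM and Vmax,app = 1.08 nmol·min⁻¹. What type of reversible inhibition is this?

Vmax decreases (4.79 → 1.08 nmol·min⁻¹) while Km is unchanged — pure noncompetitive inhibition.

noncompetitive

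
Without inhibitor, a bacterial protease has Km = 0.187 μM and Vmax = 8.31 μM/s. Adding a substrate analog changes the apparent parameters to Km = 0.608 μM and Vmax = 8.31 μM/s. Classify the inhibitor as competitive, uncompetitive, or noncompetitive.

Km increases (0.187 → 0.608 μM) while Vmax is unchanged — the hallmark of competitive inhibition.

competitive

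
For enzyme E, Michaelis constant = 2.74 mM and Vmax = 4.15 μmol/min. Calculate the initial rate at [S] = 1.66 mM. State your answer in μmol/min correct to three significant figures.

1.57 μmol/min

[S]/(Km+[S]) = 1.66/4.400 = 0.3773, the fractional saturation.
v = 0.3773 × Vmax = 0.3773 × 4.15 = 1.57 μmol/min.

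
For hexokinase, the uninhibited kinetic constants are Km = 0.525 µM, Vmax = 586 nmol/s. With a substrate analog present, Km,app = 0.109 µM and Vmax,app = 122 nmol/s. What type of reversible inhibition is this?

Both Km and Vmax decrease by the same factor (~4.80-fold) — characteristic of uncompetitive inhibition.

uncompetitive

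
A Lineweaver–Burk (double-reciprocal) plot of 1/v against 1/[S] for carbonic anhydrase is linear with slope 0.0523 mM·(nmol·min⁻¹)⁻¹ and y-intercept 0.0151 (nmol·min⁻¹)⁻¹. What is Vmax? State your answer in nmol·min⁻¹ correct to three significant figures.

The y-intercept of a Lineweaver–Burk plot equals 1/Vmax, so Vmax = 1/0.0151 = 66.2 nmol·min⁻¹.

66.2 nmol·min⁻¹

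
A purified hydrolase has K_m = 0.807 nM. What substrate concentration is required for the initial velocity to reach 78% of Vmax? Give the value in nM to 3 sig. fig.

2.86 nM

v/Vmax = [S]/(Km+[S]) = 0.78, so [S] = Km·0.78/(1 − 0.78) = 0.807 × 3.545.
[S] = 2.86 nM.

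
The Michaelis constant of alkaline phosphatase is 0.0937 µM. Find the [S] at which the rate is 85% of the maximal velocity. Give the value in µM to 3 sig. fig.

v/Vmax = [S]/(Km+[S]) = 0.85, so [S] = Km·0.85/(1 − 0.85) = 0.0937 × 5.667.
[S] = 0.531 µM.

0.531 µM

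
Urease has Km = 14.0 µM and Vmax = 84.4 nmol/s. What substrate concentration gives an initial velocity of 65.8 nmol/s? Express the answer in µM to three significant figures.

The required fractional saturation is v/Vmax = 65.8/84.4 = 0.7796.
Then [S]/(Km+[S]) = 0.7796 ⇒ [S] = 14.0 × 0.7796/(1 − 0.7796) = 49.5 µM.

49.5 µM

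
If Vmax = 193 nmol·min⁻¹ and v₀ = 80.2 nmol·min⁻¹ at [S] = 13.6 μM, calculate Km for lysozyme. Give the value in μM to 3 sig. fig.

19.1 μM

From v = Vmax[S]/(Km+[S]), Km = [S](Vmax − v)/v.
Km = 13.6 × (193 − 80.2) / 80.2 = 1534/80.2 = 19.1 μM.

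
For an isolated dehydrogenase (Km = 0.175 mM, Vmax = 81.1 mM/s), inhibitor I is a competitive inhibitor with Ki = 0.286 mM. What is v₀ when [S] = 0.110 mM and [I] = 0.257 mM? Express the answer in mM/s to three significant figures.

With α = 1 + [I]/Ki = 1 + 0.257/0.286 = 1.899, the competitive rate law is v = Vmax[S] / (αKm + [S]).
v = 81.1×0.110 / (1.899×0.175 + 0.110) = 8.921/0.4423 = 20.2 mM/s.

20.2 mM/s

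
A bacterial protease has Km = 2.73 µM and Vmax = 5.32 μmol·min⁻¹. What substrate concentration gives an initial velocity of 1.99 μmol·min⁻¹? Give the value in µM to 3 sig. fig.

The required fractional saturation is v/Vmax = 1.99/5.32 = 0.3741.
Then [S]/(Km+[S]) = 0.3741 ⇒ [S] = 2.73 × 0.3741/(1 − 0.3741) = 1.63 µM.

1.63 µM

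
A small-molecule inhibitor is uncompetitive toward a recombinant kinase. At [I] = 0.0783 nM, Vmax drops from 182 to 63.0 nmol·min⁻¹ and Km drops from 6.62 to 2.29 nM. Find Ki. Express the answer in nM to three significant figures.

Uncompetitive: Vmax,app = Vmax/α (and Km,app = Km/α) with α = 1 + [I]/Ki.
α = Vmax/Vmax,app = 182/63.0 = 2.889.
Since α = 1 + [I]/Ki, [I]/Ki = 2.889 − 1 = 1.889 and Ki = 0.0783/1.889 = 0.0415 nM.

0.0415 nM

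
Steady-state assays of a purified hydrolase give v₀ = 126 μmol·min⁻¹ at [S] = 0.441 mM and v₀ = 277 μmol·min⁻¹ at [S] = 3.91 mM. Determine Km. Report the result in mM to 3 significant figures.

0.703 mM

From v = Vmax[S]/(Km+[S]), each point gives Vmax = v(Km+[S])/[S].
Equating: 126(Km+0.441)/0.441 = 277(Km+3.91)/3.91.
285.7·Km + 126 = 70.84·Km + 277, so (285.7 − 70.84)·Km = 277 − 126.
Km = 151.0/214.9 = 0.703 mM; then Vmax = 126(0.703+0.441)/0.441 = 327 μmol·min⁻¹.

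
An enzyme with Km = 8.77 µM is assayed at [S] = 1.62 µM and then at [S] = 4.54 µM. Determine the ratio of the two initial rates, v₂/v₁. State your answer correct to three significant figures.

Since Vmax cancels, v₂/v₁ = [S]₂(Km+[S]₁) / [S]₁(Km+[S]₂).
= 4.54×(8.77+1.62) / (1.62×(8.77+4.54)) = 47.17/21.56 = 2.19.

2.19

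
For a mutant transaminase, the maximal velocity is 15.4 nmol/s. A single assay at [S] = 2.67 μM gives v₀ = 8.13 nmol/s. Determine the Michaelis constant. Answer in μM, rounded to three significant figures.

From v = Vmax[S]/(Km+[S]), Km = [S](Vmax − v)/v.
Km = 2.67 × (15.4 − 8.13) / 8.13 = 19.41/8.13 = 2.39 μM.

2.39 μM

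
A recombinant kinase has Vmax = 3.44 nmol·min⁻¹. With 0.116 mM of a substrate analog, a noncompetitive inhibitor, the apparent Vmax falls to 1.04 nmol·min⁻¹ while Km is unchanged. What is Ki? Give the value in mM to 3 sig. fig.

0.0503 mM

Noncompetitive: Vmax,app = Vmax/α with α = 1 + [I]/Ki.
α = Vmax/Vmax,app = 3.44/1.04 = 3.308.
Ki = [I]/(α − 1) = 0.116/2.308 = 0.0503 mM.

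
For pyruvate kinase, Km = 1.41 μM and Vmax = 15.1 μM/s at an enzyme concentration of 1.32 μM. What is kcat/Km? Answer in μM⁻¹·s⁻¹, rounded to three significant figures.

8.11 μM⁻¹·s⁻¹

kcat = Vmax/[E]total = 15.1/1.32 = 11.4 s⁻¹.
kcat/Km = 11.4/1.41 = 8.11 μM⁻¹·s⁻¹.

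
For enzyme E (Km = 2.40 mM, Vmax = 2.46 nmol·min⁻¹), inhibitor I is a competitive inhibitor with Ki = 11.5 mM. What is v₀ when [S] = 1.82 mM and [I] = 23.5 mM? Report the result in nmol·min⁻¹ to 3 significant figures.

0.491 nmol·min⁻¹

With α = 1 + [I]/Ki = 1 + 23.5/11.5 = 3.043, the competitive rate law is v = Vmax[S] / (αKm + [S]).
v = 2.46×1.82 / (3.043×2.40 + 1.82) = 4.477/9.124 = 0.491 nmol·min⁻¹.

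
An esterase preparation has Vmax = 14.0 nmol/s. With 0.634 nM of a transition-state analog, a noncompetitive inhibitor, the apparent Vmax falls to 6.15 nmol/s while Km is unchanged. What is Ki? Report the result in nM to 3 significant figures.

0.497 nM

Noncompetitive: Vmax,app = Vmax/α with α = 1 + [I]/Ki.
α = Vmax/Vmax,app = 14.0/6.15 = 2.276.
Ki = [I]/(α − 1) = 0.634/1.276 = 0.497 nM.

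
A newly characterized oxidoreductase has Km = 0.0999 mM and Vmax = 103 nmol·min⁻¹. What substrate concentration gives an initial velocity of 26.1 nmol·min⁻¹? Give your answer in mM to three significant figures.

0.0339 mM

The required fractional saturation is v/Vmax = 26.1/103 = 0.2534.
Then [S]/(Km+[S]) = 0.2534 ⇒ [S] = 0.0999 × 0.2534/(1 − 0.2534) = 0.0339 mM.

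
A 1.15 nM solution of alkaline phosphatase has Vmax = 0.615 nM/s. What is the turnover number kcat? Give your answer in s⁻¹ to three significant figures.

0.535 s⁻¹

kcat = Vmax/[E]total = 0.615 nM/s / 1.15 nM = 0.535 s⁻¹.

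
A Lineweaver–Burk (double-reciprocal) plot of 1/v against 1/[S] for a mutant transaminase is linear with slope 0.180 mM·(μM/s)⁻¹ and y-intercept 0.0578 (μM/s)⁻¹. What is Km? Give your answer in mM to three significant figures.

y-intercept = 1/Vmax ⇒ Vmax = 17.3 μM/s; slope = Km/Vmax ⇒ Km = slope × Vmax.
Km = 0.180 × 17.3 = 3.11 mM.

3.11 mM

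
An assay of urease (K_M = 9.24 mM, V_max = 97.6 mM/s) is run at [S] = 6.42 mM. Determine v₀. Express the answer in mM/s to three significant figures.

v = Vmax·[S]/(Km + [S]) = 97.6 × 6.42 / (9.24 + 6.42)
  = 626.6 / 15.66 = 40.0 mM/s.

40.0 mM/s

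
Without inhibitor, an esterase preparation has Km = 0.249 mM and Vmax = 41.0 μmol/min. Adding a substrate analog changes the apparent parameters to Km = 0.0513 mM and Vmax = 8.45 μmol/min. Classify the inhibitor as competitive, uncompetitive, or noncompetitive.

Both Km and Vmax decrease by the same factor (~4.85-fold) — characteristic of uncompetitive inhibition.

uncompetitive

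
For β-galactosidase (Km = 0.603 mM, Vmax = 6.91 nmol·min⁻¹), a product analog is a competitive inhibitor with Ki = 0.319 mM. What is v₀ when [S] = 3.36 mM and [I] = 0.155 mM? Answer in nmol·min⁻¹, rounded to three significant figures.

5.46 nmol·min⁻¹

With α = 1 + [I]/Ki = 1 + 0.155/0.319 = 1.486, the competitive rate law is v = Vmax[S] / (αKm + [S]).
v = 6.91×3.36 / (1.486×0.603 + 3.36) = 23.22/4.256 = 5.46 nmol·min⁻¹.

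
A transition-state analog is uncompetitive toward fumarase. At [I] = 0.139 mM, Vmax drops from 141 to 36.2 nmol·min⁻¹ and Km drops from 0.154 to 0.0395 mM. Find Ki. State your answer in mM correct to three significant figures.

0.0480 mM

Uncompetitive: Vmax,app = Vmax/α (and Km,app = Km/α) with α = 1 + [I]/Ki.
α = Vmax/Vmax,app = 141/36.2 = 3.895.
Ki = [I]/(α − 1) = 0.139/2.895 = 0.0480 mM.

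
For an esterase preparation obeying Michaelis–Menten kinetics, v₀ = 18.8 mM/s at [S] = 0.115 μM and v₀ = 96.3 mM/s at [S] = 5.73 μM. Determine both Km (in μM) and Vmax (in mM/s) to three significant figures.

Km = 0.528 μM; Vmax = 105 mM/s

From v = Vmax[S]/(Km+[S]), each point gives Vmax = v(Km+[S])/[S].
Equating: 18.8(Km+0.115)/0.115 = 96.3(Km+5.73)/5.73.
163.5·Km + 18.8 = 16.81·Km + 96.3, so (163.5 − 16.81)·Km = 96.3 − 18.8.
Km = 77.50/146.7 = 0.528 μM; then Vmax = 18.8(0.528+0.115)/0.115 = 105 mM/s.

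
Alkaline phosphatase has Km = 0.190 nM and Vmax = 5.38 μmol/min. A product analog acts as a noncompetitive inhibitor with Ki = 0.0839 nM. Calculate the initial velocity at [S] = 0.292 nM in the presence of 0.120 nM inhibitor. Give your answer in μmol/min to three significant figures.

With α = 1 + [I]/Ki = 1 + 0.120/0.0839 = 2.430, the noncompetitive rate law is v = (Vmax/α)·[S] / (Km + [S]).
v = (5.38/2.430)×0.292 / (0.190 + 0.292) = 0.6464/0.4820 = 1.34 μmol/min.

1.34 μmol/min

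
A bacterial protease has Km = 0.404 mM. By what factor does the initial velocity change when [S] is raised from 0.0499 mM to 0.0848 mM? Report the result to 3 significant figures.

The fractional saturations are [S]/(Km+[S]) = 0.0499/0.4539 = 0.1099 and 0.0848/0.4888 = 0.1735.
v₂/v₁ is just their ratio: 0.1735/0.1099 = 1.58.

1.58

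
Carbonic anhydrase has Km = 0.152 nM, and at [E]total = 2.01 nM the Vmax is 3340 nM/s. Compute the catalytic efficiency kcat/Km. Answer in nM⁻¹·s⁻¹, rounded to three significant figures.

kcat = Vmax/[E]total = 3340/2.01 = 1660 s⁻¹.
kcat/Km = 1660/0.152 = 10900 nM⁻¹·s⁻¹.

10900 nM⁻¹·s⁻¹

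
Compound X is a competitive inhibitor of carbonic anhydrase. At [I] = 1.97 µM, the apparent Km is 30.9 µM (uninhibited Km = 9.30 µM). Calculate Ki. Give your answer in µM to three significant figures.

0.848 µM

Competitive: Km,app = α·Km with α = 1 + [I]/Ki.
α = Km,app/Km = 30.9/9.30 = 3.323.
Since α = 1 + [I]/Ki, [I]/Ki = 3.323 − 1 = 2.323 and Ki = 1.97/2.323 = 0.848 µM.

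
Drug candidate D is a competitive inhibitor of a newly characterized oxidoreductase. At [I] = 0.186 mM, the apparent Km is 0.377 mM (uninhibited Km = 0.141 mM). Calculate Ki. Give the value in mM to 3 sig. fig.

0.111 mM

Competitive: Km,app = α·Km with α = 1 + [I]/Ki.
α = Km,app/Km = 0.377/0.141 = 2.674.
Ki = [I]/(α − 1) = 0.186/1.674 = 0.111 mM.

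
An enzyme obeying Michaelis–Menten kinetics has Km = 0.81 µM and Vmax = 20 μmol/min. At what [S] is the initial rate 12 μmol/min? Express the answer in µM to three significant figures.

1.22 µM

Rearranging v = Vmax[S]/(Km+[S]) gives [S] = Km·v/(Vmax − v).
[S] = 0.81 × 12 / (20 − 12) = 9.720/8.000 = 1.22 µM.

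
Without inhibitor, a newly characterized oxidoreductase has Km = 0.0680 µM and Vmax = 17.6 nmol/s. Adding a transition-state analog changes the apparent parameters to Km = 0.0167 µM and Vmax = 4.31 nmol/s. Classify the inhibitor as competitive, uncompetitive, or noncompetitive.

Both Km and Vmax decrease by the same factor (~4.08-fold) — characteristic of uncompetitive inhibition.

uncompetitive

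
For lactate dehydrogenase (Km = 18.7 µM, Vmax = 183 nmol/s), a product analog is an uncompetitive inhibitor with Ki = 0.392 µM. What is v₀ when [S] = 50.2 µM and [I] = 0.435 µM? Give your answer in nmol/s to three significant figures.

73.7 nmol/s

α = 1 + [I]/Ki = 1 + 0.435/0.392 = 2.110.
For an uncompetitive inhibitor, both parameters are divided by α, giving Vmax/α and Km/α: Km,app = 8.86 µM, Vmax,app = 86.7 nmol/s.
v = Vmax,app·[S]/(Km,app + [S]) = 86.7 × 50.2/(8.86 + 50.2) = 73.7 nmol/s.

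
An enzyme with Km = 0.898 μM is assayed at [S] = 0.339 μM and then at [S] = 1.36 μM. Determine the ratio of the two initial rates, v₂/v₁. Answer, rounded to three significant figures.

The fractional saturations are [S]/(Km+[S]) = 0.339/1.237 = 0.2741 and 1.36/2.258 = 0.6023.
v₂/v₁ is just their ratio: 0.6023/0.2741 = 2.20.

2.20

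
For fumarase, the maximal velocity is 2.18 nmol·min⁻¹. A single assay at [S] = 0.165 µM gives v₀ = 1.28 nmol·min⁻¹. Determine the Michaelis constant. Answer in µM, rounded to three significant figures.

0.116 µM

From v = Vmax[S]/(Km+[S]), Km = [S](Vmax − v)/v.
Km = 0.165 × (2.18 − 1.28) / 1.28 = 0.1485/1.28 = 0.116 µM.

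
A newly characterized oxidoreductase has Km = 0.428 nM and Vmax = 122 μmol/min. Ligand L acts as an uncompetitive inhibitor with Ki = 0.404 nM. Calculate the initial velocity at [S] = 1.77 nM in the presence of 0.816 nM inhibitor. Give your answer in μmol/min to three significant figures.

37.4 μmol/min

With α = 1 + [I]/Ki = 1 + 0.816/0.404 = 3.020, the uncompetitive rate law is v = (Vmax/α)·[S] / (Km/α + [S]).
v = (122/3.020)×1.77 / (0.428/3.020 + 1.77) = 71.51/1.912 = 37.4 μmol/min.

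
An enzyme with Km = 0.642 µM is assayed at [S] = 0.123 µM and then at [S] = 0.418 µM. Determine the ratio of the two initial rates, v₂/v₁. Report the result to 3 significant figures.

The fractional saturations are [S]/(Km+[S]) = 0.123/0.7650 = 0.1608 and 0.418/1.060 = 0.3943.
v₂/v₁ is just their ratio: 0.3943/0.1608 = 2.45.

2.45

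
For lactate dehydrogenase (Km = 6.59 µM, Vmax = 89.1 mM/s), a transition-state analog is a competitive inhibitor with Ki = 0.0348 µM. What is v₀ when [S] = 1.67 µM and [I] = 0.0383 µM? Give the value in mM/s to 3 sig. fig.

9.59 mM/s

With α = 1 + [I]/Ki = 1 + 0.0383/0.0348 = 2.101, the competitive rate law is v = Vmax[S] / (αKm + [S]).
v = 89.1×1.67 / (2.101×6.59 + 1.67) = 148.8/15.51 = 9.59 mM/s.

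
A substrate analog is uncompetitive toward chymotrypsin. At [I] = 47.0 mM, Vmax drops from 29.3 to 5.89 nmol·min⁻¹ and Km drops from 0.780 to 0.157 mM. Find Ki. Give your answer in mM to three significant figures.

11.8 mM

Uncompetitive: Vmax,app = Vmax/α (and Km,app = Km/α) with α = 1 + [I]/Ki.
α = Vmax/Vmax,app = 29.3/5.89 = 4.975.
Since α = 1 + [I]/Ki, [I]/Ki = 4.975 − 1 = 3.975 and Ki = 47.0/3.975 = 11.8 mM.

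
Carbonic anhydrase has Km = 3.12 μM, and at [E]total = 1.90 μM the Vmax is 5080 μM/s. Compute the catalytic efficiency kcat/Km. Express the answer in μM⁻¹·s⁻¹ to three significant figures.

kcat = Vmax/[E]total = 5080/1.90 = 2670 s⁻¹.
kcat/Km = 2670/3.12 = 857 μM⁻¹·s⁻¹.

857 μM⁻¹·s⁻¹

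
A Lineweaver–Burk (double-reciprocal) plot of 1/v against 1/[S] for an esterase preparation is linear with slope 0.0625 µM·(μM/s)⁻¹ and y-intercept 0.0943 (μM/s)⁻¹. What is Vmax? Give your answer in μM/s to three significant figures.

10.6 μM/s

The y-intercept of a Lineweaver–Burk plot equals 1/Vmax, so Vmax = 1/0.0943 = 10.6 μM/s.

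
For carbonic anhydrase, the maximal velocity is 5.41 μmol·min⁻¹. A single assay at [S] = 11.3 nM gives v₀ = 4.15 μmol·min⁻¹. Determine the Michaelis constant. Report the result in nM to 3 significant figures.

From v = Vmax[S]/(Km+[S]), Km = [S](Vmax − v)/v.
Km = 11.3 × (5.41 − 4.15) / 4.15 = 14.24/4.15 = 3.43 nM.

3.43 nM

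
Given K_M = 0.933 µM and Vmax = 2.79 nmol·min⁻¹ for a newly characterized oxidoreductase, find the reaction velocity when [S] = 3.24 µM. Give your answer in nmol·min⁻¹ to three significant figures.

2.17 nmol·min⁻¹

v = Vmax·[S]/(Km + [S]) = 2.79 × 3.24 / (0.933 + 3.24)
  = 9.040 / 4.173 = 2.17 nmol·min⁻¹.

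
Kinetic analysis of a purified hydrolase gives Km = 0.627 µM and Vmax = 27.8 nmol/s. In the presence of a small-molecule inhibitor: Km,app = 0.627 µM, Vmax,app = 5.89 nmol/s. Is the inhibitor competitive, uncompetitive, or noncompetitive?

Vmax decreases (27.8 → 5.89 nmol/s) while Km is unchanged — pure noncompetitive inhibition.

noncompetitive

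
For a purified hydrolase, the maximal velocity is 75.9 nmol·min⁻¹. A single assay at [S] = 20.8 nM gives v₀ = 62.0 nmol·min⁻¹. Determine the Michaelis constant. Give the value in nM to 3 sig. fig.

From v = Vmax[S]/(Km+[S]), Km = [S](Vmax − v)/v.
Km = 20.8 × (75.9 − 62.0) / 62.0 = 289.1/62.0 = 4.66 nM.

4.66 nM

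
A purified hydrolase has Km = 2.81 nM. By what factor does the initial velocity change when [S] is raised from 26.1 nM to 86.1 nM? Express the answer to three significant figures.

1.07

The fractional saturations are [S]/(Km+[S]) = 26.1/28.91 = 0.9028 and 86.1/88.91 = 0.9684.
v₂/v₁ is just their ratio: 0.9684/0.9028 = 1.07.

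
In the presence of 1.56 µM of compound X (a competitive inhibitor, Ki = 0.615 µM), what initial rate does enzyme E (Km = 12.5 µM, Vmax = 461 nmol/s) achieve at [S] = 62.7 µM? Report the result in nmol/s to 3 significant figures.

With α = 1 + [I]/Ki = 1 + 1.56/0.615 = 3.537, the competitive rate law is v = Vmax[S] / (αKm + [S]).
v = 461×62.7 / (3.537×12.5 + 62.7) = 28900/106.9 = 270 nmol/s.

270 nmol/s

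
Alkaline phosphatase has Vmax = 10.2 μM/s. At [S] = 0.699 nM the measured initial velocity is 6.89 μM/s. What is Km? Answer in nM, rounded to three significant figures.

0.336 nM

v/Vmax = 6.89/10.2 = 0.6755 = [S]/(Km+[S]).
So Km + [S] = [S]/0.6755 = 1.035 nM, giving Km = 1.035 − 0.699 = 0.336 nM.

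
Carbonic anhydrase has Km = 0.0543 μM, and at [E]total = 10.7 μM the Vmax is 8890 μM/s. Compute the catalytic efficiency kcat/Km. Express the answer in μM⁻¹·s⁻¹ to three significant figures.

kcat = Vmax/[E]total = 8890/10.7 = 831 s⁻¹.
kcat/Km = 831/0.0543 = 15300 μM⁻¹·s⁻¹.

15300 μM⁻¹·s⁻¹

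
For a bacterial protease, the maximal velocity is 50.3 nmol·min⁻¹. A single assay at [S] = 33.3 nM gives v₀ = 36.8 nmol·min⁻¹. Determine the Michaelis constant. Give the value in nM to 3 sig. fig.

12.2 nM

From v = Vmax[S]/(Km+[S]), Km = [S](Vmax − v)/v.
Km = 33.3 × (50.3 − 36.8) / 36.8 = 449.6/36.8 = 12.2 nM.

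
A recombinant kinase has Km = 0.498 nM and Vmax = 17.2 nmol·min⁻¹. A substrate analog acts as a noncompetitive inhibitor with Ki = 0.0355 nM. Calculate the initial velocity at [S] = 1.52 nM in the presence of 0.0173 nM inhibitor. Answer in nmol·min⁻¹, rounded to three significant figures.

8.71 nmol·min⁻¹

α = 1 + [I]/Ki = 1 + 0.0173/0.0355 = 1.487.
For a noncompetitive inhibitor, Vmax is reduced to Vmax/α while Km is unchanged: Km,app = 0.498 nM, Vmax,app = 11.6 nmol·min⁻¹.
v = Vmax,app·[S]/(Km,app + [S]) = 11.6 × 1.52/(0.498 + 1.52) = 8.71 nmol·min⁻¹.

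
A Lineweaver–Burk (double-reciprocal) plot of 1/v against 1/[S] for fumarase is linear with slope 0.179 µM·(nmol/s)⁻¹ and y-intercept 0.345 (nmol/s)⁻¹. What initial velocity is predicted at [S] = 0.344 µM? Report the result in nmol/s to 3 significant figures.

The y-intercept is 1/Vmax, so Vmax = 1/0.345 = 2.90 nmol/s.
The slope is Km/Vmax, so Km = 0.179 × 2.90 = 0.519 µM.
Then v = 2.90 × 0.344/(0.519 + 0.344) = 1.16 nmol/s.

1.16 nmol/s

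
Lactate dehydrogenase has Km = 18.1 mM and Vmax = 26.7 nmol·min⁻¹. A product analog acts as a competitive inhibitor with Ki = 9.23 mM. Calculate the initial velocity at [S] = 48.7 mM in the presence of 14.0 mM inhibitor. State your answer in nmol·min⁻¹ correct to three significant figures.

13.8 nmol·min⁻¹

α = 1 + [I]/Ki = 1 + 14.0/9.23 = 2.517.
For a competitive inhibitor, Vmax is unchanged and the apparent Km becomes α·Km: Km,app = 45.6 mM, Vmax,app = 26.7 nmol·min⁻¹.
v = Vmax,app·[S]/(Km,app + [S]) = 26.7 × 48.7/(45.6 + 48.7) = 13.8 nmol·min⁻¹.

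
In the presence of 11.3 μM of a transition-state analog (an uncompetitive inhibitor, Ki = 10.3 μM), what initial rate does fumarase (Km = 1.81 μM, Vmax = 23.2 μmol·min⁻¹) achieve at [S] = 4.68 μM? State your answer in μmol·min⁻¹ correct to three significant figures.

α = 1 + [I]/Ki = 1 + 11.3/10.3 = 2.097.
For an uncompetitive inhibitor, both parameters are divided by α, giving Vmax/α and Km/α: Km,app = 0.863 μM, Vmax,app = 11.1 μmol·min⁻¹.
v = Vmax,app·[S]/(Km,app + [S]) = 11.1 × 4.68/(0.863 + 4.68) = 9.34 μmol·min⁻¹.

9.34 μmol·min⁻¹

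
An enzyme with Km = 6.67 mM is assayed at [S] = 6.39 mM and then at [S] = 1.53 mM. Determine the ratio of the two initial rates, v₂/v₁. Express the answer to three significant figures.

0.381

Since Vmax cancels, v₂/v₁ = [S]₂(Km+[S]₁) / [S]₁(Km+[S]₂).
= 1.53×(6.67+6.39) / (6.39×(6.67+1.53)) = 19.98/52.40 = 0.381.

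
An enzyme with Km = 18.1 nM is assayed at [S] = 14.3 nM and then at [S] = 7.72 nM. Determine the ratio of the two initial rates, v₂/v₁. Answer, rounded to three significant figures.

The fractional saturations are [S]/(Km+[S]) = 14.3/32.40 = 0.4414 and 7.72/25.82 = 0.2990.
v₂/v₁ is just their ratio: 0.2990/0.4414 = 0.677.

0.677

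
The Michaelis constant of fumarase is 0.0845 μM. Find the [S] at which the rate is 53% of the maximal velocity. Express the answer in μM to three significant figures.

v/Vmax = [S]/(Km+[S]) = 0.53, so [S] = Km·0.53/(1 − 0.53) = 0.0845 × 1.128.
[S] = 0.0953 μM.

0.0953 μM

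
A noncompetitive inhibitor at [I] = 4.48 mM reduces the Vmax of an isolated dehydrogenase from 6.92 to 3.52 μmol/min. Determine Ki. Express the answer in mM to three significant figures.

Noncompetitive: Vmax,app = Vmax/α with α = 1 + [I]/Ki.
α = Vmax/Vmax,app = 6.92/3.52 = 1.966.
Since α = 1 + [I]/Ki, [I]/Ki = 1.966 − 1 = 0.9659 and Ki = 4.48/0.9659 = 4.64 mM.

4.64 mM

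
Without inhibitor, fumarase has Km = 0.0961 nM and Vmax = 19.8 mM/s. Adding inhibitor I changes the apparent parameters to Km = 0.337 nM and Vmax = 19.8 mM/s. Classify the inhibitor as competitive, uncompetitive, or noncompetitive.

competitive

Km increases (0.0961 → 0.337 nM) while Vmax is unchanged — the hallmark of competitive inhibition.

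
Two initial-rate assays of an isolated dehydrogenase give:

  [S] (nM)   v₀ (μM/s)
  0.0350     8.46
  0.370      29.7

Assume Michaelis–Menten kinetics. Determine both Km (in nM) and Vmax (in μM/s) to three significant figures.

From v = Vmax[S]/(Km+[S]), each point gives Vmax = v(Km+[S])/[S].
Equating: 8.46(Km+0.0350)/0.0350 = 29.7(Km+0.370)/0.370.
241.7·Km + 8.46 = 80.27·Km + 29.7, so (241.7 − 80.27)·Km = 29.7 − 8.46.
Km = 21.24/161.4 = 0.132 nM; then Vmax = 8.46(0.132+0.0350)/0.0350 = 40.3 μM/s.

Km = 0.132 nM; Vmax = 40.3 μM/s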